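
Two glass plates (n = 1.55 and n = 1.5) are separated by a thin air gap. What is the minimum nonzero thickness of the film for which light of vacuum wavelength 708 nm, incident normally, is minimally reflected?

Ray reflecting at the top interface goes from n = 1.55 toward n = 1.0: no phase shift.
At the lower boundary (n = 1.0 to n = 1.5) the reflected ray undergoes a half-wave phase shift.
Exactly one π shift → a net half-wave offset.
So the condition for destructive reflection is 2 n t = m λ.
Minimum nonzero at m = 1: t = λ / (2 n) = 708 / (2 × 1.0) = 354 nm.

354 nm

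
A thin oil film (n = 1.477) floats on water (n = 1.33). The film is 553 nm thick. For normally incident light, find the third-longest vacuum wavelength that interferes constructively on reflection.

At the upper boundary (n = 1.0 to n = 1.477) the reflected ray undergoes a half-wave phase shift.
Bottom surface (1.477 → 1.33): reflection off a lower-index medium gives no phase shift.
Net: one phase inversion between the two reflected rays.
With one net inversion, constructive interference in reflection requires 2 n t = (m + ½) λ.
λ = 2 n t / (m + ½). The third-longest wavelength is m = 2: λ = 2 × 1.477 × 553 / 2.50 = 653 nm.

653 nm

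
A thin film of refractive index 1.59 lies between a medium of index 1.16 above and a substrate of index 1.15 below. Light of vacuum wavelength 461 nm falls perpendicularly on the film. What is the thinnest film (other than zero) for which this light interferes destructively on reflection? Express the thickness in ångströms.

Ray reflecting at the top interface goes from n = 1.16 toward n = 1.59: a half-wave phase shift.
At the lower boundary (n = 1.59 to n = 1.15) the reflected ray undergoes no phase shift.
The two reflections differ by half a wavelength.
For minimum reflection here: 2 n t = m λ.
Minimum nonzero at m = 1: t = λ / (2 n) = 461 / (2 × 1.59) = 145 nm.

1450 Å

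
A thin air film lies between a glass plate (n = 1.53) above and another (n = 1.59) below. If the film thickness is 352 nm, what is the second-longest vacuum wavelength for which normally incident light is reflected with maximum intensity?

Ray reflecting at the top interface goes from n = 1.53 toward n = 1.0: no phase shift.
Bottom surface (1.0 → 1.59): reflection off a higher-index medium gives a half-wave phase shift.
Net: one phase inversion between the two reflected rays.
With one net inversion, constructive interference in reflection requires 2 n t = (m + ½) λ.
λ = 2 n t / (m + ½). The second-longest wavelength is m = 1: λ = 2 × 1.0 × 352 / 1.50 = 469 nm.

469 nm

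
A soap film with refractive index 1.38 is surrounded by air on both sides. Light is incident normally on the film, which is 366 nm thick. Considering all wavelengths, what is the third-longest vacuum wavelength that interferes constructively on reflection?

404 nm

At the upper boundary (n = 1.0 to n = 1.38) the reflected ray undergoes a half-wave phase shift.
Bottom surface (1.38 → 1.0): reflection off a lower-index medium gives no phase shift.
Exactly one π shift → a net half-wave offset.
So the condition for constructive reflection is 2 n t = (m + ½) λ.
λ = 2 n t / (m + ½). The third-longest wavelength is m = 2: λ = 2 × 1.38 × 366 / 2.50 = 404 nm.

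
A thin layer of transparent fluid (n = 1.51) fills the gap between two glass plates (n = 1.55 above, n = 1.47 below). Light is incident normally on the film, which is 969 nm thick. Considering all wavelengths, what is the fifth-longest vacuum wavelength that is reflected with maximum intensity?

585 nm

At the upper boundary (n = 1.55 to n = 1.51) the reflected ray undergoes no phase shift.
At the lower boundary (n = 1.51 to n = 1.47) the reflected ray undergoes no phase shift.
Net: no relative phase inversion (both shifts match).
With no net inversion, constructive interference in reflection requires 2 n t = m λ.
λ = 2 n t / m. The fifth-longest wavelength is m = 5: λ = 2 × 1.51 × 969 / 5.00 = 585 nm.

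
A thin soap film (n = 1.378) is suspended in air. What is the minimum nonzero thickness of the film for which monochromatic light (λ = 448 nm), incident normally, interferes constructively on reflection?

Top surface (1.0 → 1.378): reflection off a higher-index medium gives a half-wave phase shift.
At the lower boundary (n = 1.378 to n = 1.0) the reflected ray undergoes no phase shift.
The two reflections differ by half a wavelength.
So the condition for constructive reflection is 2 n t = (m + ½) λ.
Minimum at m = 0: t = λ / (4 n) = 448 / (4 × 1.378) = 81.3 nm.

81.3 nm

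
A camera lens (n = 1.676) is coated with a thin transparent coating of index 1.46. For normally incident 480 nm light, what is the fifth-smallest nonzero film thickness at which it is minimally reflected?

740 nm

Ray reflecting at the top interface goes from n = 1.0 toward n = 1.46: a half-wave phase shift.
Ray reflecting at the bottom interface goes from n = 1.46 toward n = 1.676: a half-wave phase shift.
The two reflections carry the same phase change, so no net offset.
So the condition for destructive reflection is 2 n t = (m + ½) λ.
The fifth-smallest nonzero thickness corresponds to m = 4: t = (m + ½) λ / (2 n) = 4.50 × 480 / (2 × 1.46) = 740 nm.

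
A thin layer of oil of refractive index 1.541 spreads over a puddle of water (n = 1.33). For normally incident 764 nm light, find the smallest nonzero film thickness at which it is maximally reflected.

Top surface (1.0 → 1.541): reflection off a higher-index medium gives a half-wave phase shift.
Ray reflecting at the bottom interface goes from n = 1.541 toward n = 1.33: no phase shift.
Exactly one π shift → a net half-wave offset.
So the condition for constructive reflection is 2 n t = (m + ½) λ.
Minimum at m = 0: t = λ / (4 n) = 764 / (4 × 1.541) = 124 nm.

124 nm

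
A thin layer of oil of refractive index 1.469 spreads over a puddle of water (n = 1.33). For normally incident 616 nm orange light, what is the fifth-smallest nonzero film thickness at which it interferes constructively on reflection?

943 nm

Ray reflecting at the top interface goes from n = 1.0 toward n = 1.469: a half-wave phase shift.
Ray reflecting at the bottom interface goes from n = 1.469 toward n = 1.33: no phase shift.
Net: one phase inversion between the two reflected rays.
So the condition for constructive reflection is 2 n t = (m + ½) λ.
The fifth-smallest nonzero thickness corresponds to m = 4: t = (m + ½) λ / (2 n) = 4.50 × 616 / (2 × 1.469) = 943 nm.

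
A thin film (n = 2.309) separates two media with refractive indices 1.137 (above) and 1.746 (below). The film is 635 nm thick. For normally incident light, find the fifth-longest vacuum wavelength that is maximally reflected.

Ray reflecting at the top interface goes from n = 1.137 toward n = 2.309: a half-wave phase shift.
At the lower boundary (n = 2.309 to n = 1.746) the reflected ray undergoes no phase shift.
The two reflections differ by half a wavelength.
For maximum reflection here: 2 n t = (m + ½) λ.
λ = 2 n t / (m + ½). The fifth-longest wavelength is m = 4: λ = 2 × 2.309 × 635 / 4.50 = 652 nm.

652 nm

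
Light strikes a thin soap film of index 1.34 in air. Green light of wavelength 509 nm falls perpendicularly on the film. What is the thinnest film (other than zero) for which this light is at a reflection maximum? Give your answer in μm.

Top surface (1.0 → 1.34): reflection off a higher-index medium gives a half-wave phase shift.
Bottom surface (1.34 → 1.0): reflection off a lower-index medium gives no phase shift.
Net: one phase inversion between the two reflected rays.
With one net inversion, constructive interference in reflection requires 2 n t = (m + ½) λ.
Minimum at m = 0: t = λ / (4 n) = 509 / (4 × 1.34) = 95.0 nm.

0.0950 μm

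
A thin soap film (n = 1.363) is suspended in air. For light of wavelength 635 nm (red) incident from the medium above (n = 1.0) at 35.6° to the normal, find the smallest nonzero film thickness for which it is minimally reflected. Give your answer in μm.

Ray reflecting at the top interface goes from n = 1.0 toward n = 1.363: a half-wave phase shift.
Ray reflecting at the bottom interface goes from n = 1.363 toward n = 1.0: no phase shift.
The two reflections differ by half a wavelength.
For dark reflection here: 2 n t cos θ_r = m λ.
Snell's law: 1.0 sin 35.6° = 1.363 sin θ_r → sin θ_r = 0.427, cos θ_r = 0.904.
Minimum nonzero at m = 1: t = λ / (2 n cos θ_r) = 635 / (2 × 1.363 × 0.904) = 258 nm.

0.258 μm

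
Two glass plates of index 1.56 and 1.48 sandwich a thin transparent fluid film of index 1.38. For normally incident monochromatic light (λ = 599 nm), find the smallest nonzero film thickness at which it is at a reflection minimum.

217 nm

Ray reflecting at the top interface goes from n = 1.56 toward n = 1.38: no phase shift.
Ray reflecting at the bottom interface goes from n = 1.38 toward n = 1.48: a half-wave phase shift.
Exactly one π shift → a net half-wave offset.
So the condition for destructive reflection is 2 n t = m λ.
Minimum nonzero at m = 1: t = λ / (2 n) = 599 / (2 × 1.38) = 217 nm.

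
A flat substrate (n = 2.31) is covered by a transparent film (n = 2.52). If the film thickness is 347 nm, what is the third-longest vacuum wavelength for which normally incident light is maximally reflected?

At the upper boundary (n = 1.0 to n = 2.52) the reflected ray undergoes a half-wave phase shift.
At the lower boundary (n = 2.52 to n = 2.31) the reflected ray undergoes no phase shift.
Exactly one π shift → a net half-wave offset.
With one net inversion, constructive interference in reflection requires 2 n t = (m + ½) λ.
λ = 2 n t / (m + ½). The third-longest wavelength is m = 2: λ = 2 × 2.52 × 347 / 2.50 = 700 nm.

700 nm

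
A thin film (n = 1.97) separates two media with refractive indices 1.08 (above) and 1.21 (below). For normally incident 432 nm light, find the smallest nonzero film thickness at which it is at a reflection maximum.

54.8 nm

At the upper boundary (n = 1.08 to n = 1.97) the reflected ray undergoes a half-wave phase shift.
At the lower boundary (n = 1.97 to n = 1.21) the reflected ray undergoes no phase shift.
The two reflections differ by half a wavelength.
So the condition for constructive reflection is 2 n t = (m + ½) λ.
Minimum at m = 0: t = λ / (4 n) = 432 / (4 × 1.97) = 54.8 nm.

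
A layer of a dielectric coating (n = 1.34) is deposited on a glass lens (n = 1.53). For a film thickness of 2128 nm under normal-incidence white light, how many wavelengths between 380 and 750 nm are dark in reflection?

At the upper boundary (n = 1.0 to n = 1.34) the reflected ray undergoes a half-wave phase shift.
Ray reflecting at the bottom interface goes from n = 1.34 toward n = 1.53: a half-wave phase shift.
The two reflections carry the same phase change, so no net offset.
For dark reflection here: 2 n t = (m + ½) λ.
λ = 2 n t / (m + ½) = 5703 / (m + ½) nm.
m=7: 760 nm (IR); m=8: 671 nm (visible); m=9: 600 nm (visible); m=10: 543 nm (visible); m=11: 496 nm (visible); m=12: 456 nm (visible); m=13: 422 nm (visible); m=14: 393 nm (visible); m=15: 368 nm (UV).

7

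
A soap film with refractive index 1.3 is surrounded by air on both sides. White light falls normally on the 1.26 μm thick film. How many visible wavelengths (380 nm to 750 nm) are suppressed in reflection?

4

Top surface (1.0 → 1.3): reflection off a higher-index medium gives a half-wave phase shift.
At the lower boundary (n = 1.3 to n = 1.0) the reflected ray undergoes no phase shift.
Net: one phase inversion between the two reflected rays.
With one net inversion, destructive interference in reflection requires 2 n t = m λ.
λ = 2 n t / m = 3276 / m nm.
m=4: 819 nm (IR); m=5: 655 nm (visible); m=6: 546 nm (visible); m=7: 468 nm (visible); m=8: 410 nm (visible); m=9: 364 nm (UV).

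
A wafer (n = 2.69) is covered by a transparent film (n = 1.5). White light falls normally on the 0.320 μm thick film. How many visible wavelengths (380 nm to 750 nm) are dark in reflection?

2

Ray reflecting at the top interface goes from n = 1.0 toward n = 1.5: a half-wave phase shift.
Bottom surface (1.5 → 2.69): reflection off a higher-index medium gives a half-wave phase shift.
Zero or two π shifts → no net half-wave offset.
So the condition for destructive reflection is 2 n t = (m + ½) λ.
λ = 2 n t / (m + ½) = 960 / (m + ½) nm.
m=0: 1920 nm (IR); m=1: 640 nm (visible); m=2: 384 nm (visible); m=3: 274 nm (UV).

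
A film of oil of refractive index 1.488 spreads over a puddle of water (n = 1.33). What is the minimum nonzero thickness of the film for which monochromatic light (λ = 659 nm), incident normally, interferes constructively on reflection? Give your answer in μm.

At the upper boundary (n = 1.0 to n = 1.488) the reflected ray undergoes a half-wave phase shift.
At the lower boundary (n = 1.488 to n = 1.33) the reflected ray undergoes no phase shift.
Net: one phase inversion between the two reflected rays.
With one net inversion, constructive interference in reflection requires 2 n t = (m + ½) λ.
Minimum at m = 0: t = λ / (4 n) = 659 / (4 × 1.488) = 111 nm.

0.111 μm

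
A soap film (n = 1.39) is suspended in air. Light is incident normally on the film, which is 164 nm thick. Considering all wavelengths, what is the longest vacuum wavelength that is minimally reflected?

At the upper boundary (n = 1.0 to n = 1.39) the reflected ray undergoes a half-wave phase shift.
Bottom surface (1.39 → 1.0): reflection off a lower-index medium gives no phase shift.
Exactly one π shift → a net half-wave offset.
With one net inversion, destructive interference in reflection requires 2 n t = m λ.
λ = 2 n t / m. The longest wavelength is m = 1: λ = 2 × 1.39 × 164 / 1.00 = 456 nm.

456 nm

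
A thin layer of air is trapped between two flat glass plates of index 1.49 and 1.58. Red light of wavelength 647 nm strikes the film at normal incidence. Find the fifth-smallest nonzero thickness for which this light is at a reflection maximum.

At the upper boundary (n = 1.49 to n = 1.0) the reflected ray undergoes no phase shift.
At the lower boundary (n = 1.0 to n = 1.58) the reflected ray undergoes a half-wave phase shift.
Exactly one π shift → a net half-wave offset.
With one net inversion, constructive interference in reflection requires 2 n t = (m + ½) λ.
The fifth-smallest nonzero thickness corresponds to m = 4: t = (m + ½) λ / (2 n) = 4.50 × 647 / (2 × 1.0) = 1456 nm.

1456 nm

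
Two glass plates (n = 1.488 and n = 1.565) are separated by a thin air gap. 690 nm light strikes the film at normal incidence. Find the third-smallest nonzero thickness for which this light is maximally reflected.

863 nm

Top surface (1.488 → 1.0): reflection off a lower-index medium gives no phase shift.
At the lower boundary (n = 1.0 to n = 1.565) the reflected ray undergoes a half-wave phase shift.
Net: one phase inversion between the two reflected rays.
With one net inversion, constructive interference in reflection requires 2 n t = (m + ½) λ.
The third-smallest nonzero thickness corresponds to m = 2: t = (m + ½) λ / (2 n) = 2.50 × 690 / (2 × 1.0) = 863 nm.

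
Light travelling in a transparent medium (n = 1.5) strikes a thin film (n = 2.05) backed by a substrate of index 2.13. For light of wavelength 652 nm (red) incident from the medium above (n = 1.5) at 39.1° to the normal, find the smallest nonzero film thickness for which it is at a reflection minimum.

Top surface (1.5 → 2.05): reflection off a higher-index medium gives a half-wave phase shift.
Bottom surface (2.05 → 2.13): reflection off a higher-index medium gives a half-wave phase shift.
Zero or two π shifts → no net half-wave offset.
For minimum reflection here: 2 n t cos θ_r = (m + ½) λ.
Snell's law: 1.5 sin 39.1° = 2.05 sin θ_r → sin θ_r = 0.461, cos θ_r = 0.887.
Minimum at m = 0: t = λ / (4 n cos θ_r) = 652 / (4 × 2.05 × 0.887) = 89.6 nm.

89.6 nm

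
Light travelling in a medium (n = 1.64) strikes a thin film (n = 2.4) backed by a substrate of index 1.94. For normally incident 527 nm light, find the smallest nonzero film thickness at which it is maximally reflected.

Ray reflecting at the top interface goes from n = 1.64 toward n = 2.4: a half-wave phase shift.
Bottom surface (2.4 → 1.94): reflection off a lower-index medium gives no phase shift.
The two reflections differ by half a wavelength.
So the condition for constructive reflection is 2 n t = (m + ½) λ.
Minimum at m = 0: t = λ / (4 n) = 527 / (4 × 2.4) = 54.9 nm.

54.9 nm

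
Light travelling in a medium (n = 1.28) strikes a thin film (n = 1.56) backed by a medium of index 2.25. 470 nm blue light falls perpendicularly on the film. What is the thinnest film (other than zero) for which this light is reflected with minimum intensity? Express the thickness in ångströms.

Ray reflecting at the top interface goes from n = 1.28 toward n = 1.56: a half-wave phase shift.
Bottom surface (1.56 → 2.25): reflection off a higher-index medium gives a half-wave phase shift.
Zero or two π shifts → no net half-wave offset.
For minimum reflection here: 2 n t = (m + ½) λ.
Minimum at m = 0: t = λ / (4 n) = 470 / (4 × 1.56) = 75.3 nm.

753 Å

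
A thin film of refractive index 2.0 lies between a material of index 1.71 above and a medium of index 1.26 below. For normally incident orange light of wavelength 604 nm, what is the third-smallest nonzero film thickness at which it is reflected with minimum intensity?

Top surface (1.71 → 2.0): reflection off a higher-index medium gives a half-wave phase shift.
Bottom surface (2.0 → 1.26): reflection off a lower-index medium gives no phase shift.
Exactly one π shift → a net half-wave offset.
So the condition for destructive reflection is 2 n t = m λ.
The third-smallest nonzero thickness corresponds to m = 3: t = m λ / (2 n) = 3.00 × 604 / (2 × 2.0) = 453 nm.

453 nm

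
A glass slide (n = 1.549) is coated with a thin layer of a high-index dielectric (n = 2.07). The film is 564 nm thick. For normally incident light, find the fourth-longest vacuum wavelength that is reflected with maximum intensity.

667 nm

Top surface (1.0 → 2.07): reflection off a higher-index medium gives a half-wave phase shift.
At the lower boundary (n = 2.07 to n = 1.549) the reflected ray undergoes no phase shift.
Exactly one π shift → a net half-wave offset.
For strong reflection here: 2 n t = (m + ½) λ.
λ = 2 n t / (m + ½). The fourth-longest wavelength is m = 3: λ = 2 × 2.07 × 564 / 3.50 = 667 nm.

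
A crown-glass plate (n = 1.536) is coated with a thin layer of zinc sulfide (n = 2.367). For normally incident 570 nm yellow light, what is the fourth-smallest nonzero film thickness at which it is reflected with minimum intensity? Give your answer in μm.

0.482 μm

Top surface (1.0 → 2.367): reflection off a higher-index medium gives a half-wave phase shift.
Ray reflecting at the bottom interface goes from n = 2.367 toward n = 1.536: no phase shift.
Net: one phase inversion between the two reflected rays.
With one net inversion, destructive interference in reflection requires 2 n t = m λ.
The fourth-smallest nonzero thickness corresponds to m = 4: t = m λ / (2 n) = 4.00 × 570 / (2 × 2.367) = 482 nm.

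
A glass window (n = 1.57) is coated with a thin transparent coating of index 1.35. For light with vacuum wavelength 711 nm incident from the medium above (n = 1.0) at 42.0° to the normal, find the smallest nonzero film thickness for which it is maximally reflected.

303 nm

At the upper boundary (n = 1.0 to n = 1.35) the reflected ray undergoes a half-wave phase shift.
At the lower boundary (n = 1.35 to n = 1.57) the reflected ray undergoes a half-wave phase shift.
Zero or two π shifts → no net half-wave offset.
With no net inversion, constructive interference in reflection requires 2 n t cos θ_r = m λ.
Snell's law: 1.0 sin 42.0° = 1.35 sin θ_r → sin θ_r = 0.496, cos θ_r = 0.869.
Minimum nonzero at m = 1: t = λ / (2 n cos θ_r) = 711 / (2 × 1.35 × 0.869) = 303 nm.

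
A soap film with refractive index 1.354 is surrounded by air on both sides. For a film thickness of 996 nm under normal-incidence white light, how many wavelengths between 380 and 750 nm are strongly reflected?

3

Top surface (1.0 → 1.354): reflection off a higher-index medium gives a half-wave phase shift.
At the lower boundary (n = 1.354 to n = 1.0) the reflected ray undergoes no phase shift.
The two reflections differ by half a wavelength.
So the condition for constructive reflection is 2 n t = (m + ½) λ.
λ = 2 n t / (m + ½) = 2697 / (m + ½) nm.
m=3: 771 nm (IR); m=4: 599 nm (visible); m=5: 490 nm (visible); m=6: 415 nm (visible); m=7: 360 nm (UV).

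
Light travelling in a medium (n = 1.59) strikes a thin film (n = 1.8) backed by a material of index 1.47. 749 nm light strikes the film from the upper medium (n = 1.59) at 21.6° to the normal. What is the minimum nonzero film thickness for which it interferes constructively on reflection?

110 nm

At the upper boundary (n = 1.59 to n = 1.8) the reflected ray undergoes a half-wave phase shift.
Ray reflecting at the bottom interface goes from n = 1.8 toward n = 1.47: no phase shift.
The two reflections differ by half a wavelength.
For maximum reflection here: 2 n t cos θ_r = (m + ½) λ.
Snell's law: 1.59 sin 21.6° = 1.8 sin θ_r → sin θ_r = 0.325, cos θ_r = 0.946.
Minimum at m = 0: t = λ / (4 n cos θ_r) = 749 / (4 × 1.8 × 0.946) = 110 nm.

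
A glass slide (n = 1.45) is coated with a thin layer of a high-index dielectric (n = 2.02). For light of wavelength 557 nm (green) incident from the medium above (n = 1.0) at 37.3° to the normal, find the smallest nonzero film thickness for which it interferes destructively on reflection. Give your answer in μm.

0.145 μm

Top surface (1.0 → 2.02): reflection off a higher-index medium gives a half-wave phase shift.
At the lower boundary (n = 2.02 to n = 1.45) the reflected ray undergoes no phase shift.
The two reflections differ by half a wavelength.
So the condition for destructive reflection is 2 n t cos θ_r = m λ.
Snell's law: 1.0 sin 37.3° = 2.02 sin θ_r → sin θ_r = 0.300, cos θ_r = 0.954.
Minimum nonzero at m = 1: t = λ / (2 n cos θ_r) = 557 / (2 × 2.02 × 0.954) = 145 nm.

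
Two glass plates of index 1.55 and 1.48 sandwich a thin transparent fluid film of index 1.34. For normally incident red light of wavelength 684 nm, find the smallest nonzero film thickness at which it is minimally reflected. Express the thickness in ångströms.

2552 Å

At the upper boundary (n = 1.55 to n = 1.34) the reflected ray undergoes no phase shift.
Bottom surface (1.34 → 1.48): reflection off a higher-index medium gives a half-wave phase shift.
The two reflections differ by half a wavelength.
For minimum reflection here: 2 n t = m λ.
Minimum nonzero at m = 1: t = λ / (2 n) = 684 / (2 × 1.34) = 255 nm.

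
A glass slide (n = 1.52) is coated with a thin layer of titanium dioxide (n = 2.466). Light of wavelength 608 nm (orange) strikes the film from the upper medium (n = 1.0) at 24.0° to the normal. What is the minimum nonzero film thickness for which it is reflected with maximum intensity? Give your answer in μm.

At the upper boundary (n = 1.0 to n = 2.466) the reflected ray undergoes a half-wave phase shift.
Ray reflecting at the bottom interface goes from n = 2.466 toward n = 1.52: no phase shift.
Net: one phase inversion between the two reflected rays.
With one net inversion, constructive interference in reflection requires 2 n t cos θ_r = (m + ½) λ.
Snell's law: 1.0 sin 24.0° = 2.466 sin θ_r → sin θ_r = 0.165, cos θ_r = 0.986.
Minimum at m = 0: t = λ / (4 n cos θ_r) = 608 / (4 × 2.466 × 0.986) = 62.5 nm.

0.0625 μm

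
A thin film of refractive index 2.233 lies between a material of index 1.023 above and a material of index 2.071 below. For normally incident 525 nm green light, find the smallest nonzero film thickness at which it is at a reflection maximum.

At the upper boundary (n = 1.023 to n = 2.233) the reflected ray undergoes a half-wave phase shift.
Ray reflecting at the bottom interface goes from n = 2.233 toward n = 2.071: no phase shift.
Exactly one π shift → a net half-wave offset.
For bright reflection here: 2 n t = (m + ½) λ.
Minimum at m = 0: t = λ / (4 n) = 525 / (4 × 2.233) = 58.8 nm.

58.8 nm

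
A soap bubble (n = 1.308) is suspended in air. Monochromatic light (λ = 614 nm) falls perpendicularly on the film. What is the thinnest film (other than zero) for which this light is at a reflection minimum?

At the upper boundary (n = 1.0 to n = 1.308) the reflected ray undergoes a half-wave phase shift.
Bottom surface (1.308 → 1.0): reflection off a lower-index medium gives no phase shift.
Exactly one π shift → a net half-wave offset.
With one net inversion, destructive interference in reflection requires 2 n t = m λ.
Minimum nonzero at m = 1: t = λ / (2 n) = 614 / (2 × 1.308) = 235 nm.

235 nm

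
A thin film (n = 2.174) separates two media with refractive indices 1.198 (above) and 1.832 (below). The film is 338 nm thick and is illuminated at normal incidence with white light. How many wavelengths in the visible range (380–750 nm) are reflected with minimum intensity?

Ray reflecting at the top interface goes from n = 1.198 toward n = 2.174: a half-wave phase shift.
Bottom surface (2.174 → 1.832): reflection off a lower-index medium gives no phase shift.
Net: one phase inversion between the two reflected rays.
With one net inversion, destructive interference in reflection requires 2 n t = m λ.
λ = 2 n t / m = 1470 / m nm.
m=1: 1470 nm (IR); m=2: 735 nm (visible); m=3: 490 nm (visible); m=4: 367 nm (UV).

2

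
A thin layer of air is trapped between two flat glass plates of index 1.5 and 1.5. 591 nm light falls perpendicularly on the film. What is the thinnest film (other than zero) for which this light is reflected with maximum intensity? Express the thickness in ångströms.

1478 Å

Ray reflecting at the top interface goes from n = 1.5 toward n = 1.0: no phase shift.
Bottom surface (1.0 → 1.5): reflection off a higher-index medium gives a half-wave phase shift.
Exactly one π shift → a net half-wave offset.
For maximum reflection here: 2 n t = (m + ½) λ.
Minimum at m = 0: t = λ / (4 n) = 591 / (4 × 1.0) = 148 nm.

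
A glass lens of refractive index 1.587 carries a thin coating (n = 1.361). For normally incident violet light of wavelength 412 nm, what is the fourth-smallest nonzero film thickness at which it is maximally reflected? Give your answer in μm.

Top surface (1.0 → 1.361): reflection off a higher-index medium gives a half-wave phase shift.
Ray reflecting at the bottom interface goes from n = 1.361 toward n = 1.587: a half-wave phase shift.
Net: no relative phase inversion (both shifts match).
So the condition for constructive reflection is 2 n t = m λ.
The fourth-smallest nonzero thickness corresponds to m = 4: t = m λ / (2 n) = 4.00 × 412 / (2 × 1.361) = 605 nm.

0.605 μm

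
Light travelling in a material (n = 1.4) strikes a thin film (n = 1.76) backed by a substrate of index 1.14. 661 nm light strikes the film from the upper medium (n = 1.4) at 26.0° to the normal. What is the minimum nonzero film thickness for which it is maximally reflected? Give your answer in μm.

0.100 μm

Ray reflecting at the top interface goes from n = 1.4 toward n = 1.76: a half-wave phase shift.
Bottom surface (1.76 → 1.14): reflection off a lower-index medium gives no phase shift.
The two reflections differ by half a wavelength.
For bright reflection here: 2 n t cos θ_r = (m + ½) λ.
Snell's law: 1.4 sin 26.0° = 1.76 sin θ_r → sin θ_r = 0.349, cos θ_r = 0.937.
Minimum at m = 0: t = λ / (4 n cos θ_r) = 661 / (4 × 1.76 × 0.937) = 100 nm.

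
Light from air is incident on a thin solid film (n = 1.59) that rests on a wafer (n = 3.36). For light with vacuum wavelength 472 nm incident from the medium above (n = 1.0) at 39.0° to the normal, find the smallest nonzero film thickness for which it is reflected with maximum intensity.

Ray reflecting at the top interface goes from n = 1.0 toward n = 1.59: a half-wave phase shift.
At the lower boundary (n = 1.59 to n = 3.36) the reflected ray undergoes a half-wave phase shift.
The two reflections carry the same phase change, so no net offset.
So the condition for constructive reflection is 2 n t cos θ_r = m λ.
Snell's law: 1.0 sin 39.0° = 1.59 sin θ_r → sin θ_r = 0.396, cos θ_r = 0.918.
Minimum nonzero at m = 1: t = λ / (2 n cos θ_r) = 472 / (2 × 1.59 × 0.918) = 162 nm.

162 nm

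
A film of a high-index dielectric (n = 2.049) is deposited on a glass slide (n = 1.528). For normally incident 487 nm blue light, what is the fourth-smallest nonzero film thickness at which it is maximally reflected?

416 nm

Top surface (1.0 → 2.049): reflection off a higher-index medium gives a half-wave phase shift.
Ray reflecting at the bottom interface goes from n = 2.049 toward n = 1.528: no phase shift.
The two reflections differ by half a wavelength.
So the condition for constructive reflection is 2 n t = (m + ½) λ.
The fourth-smallest nonzero thickness corresponds to m = 3: t = (m + ½) λ / (2 n) = 3.50 × 487 / (2 × 2.049) = 416 nm.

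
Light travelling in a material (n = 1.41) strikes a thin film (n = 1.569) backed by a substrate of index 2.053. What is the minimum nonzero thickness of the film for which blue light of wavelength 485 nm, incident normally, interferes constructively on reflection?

155 nm

At the upper boundary (n = 1.41 to n = 1.569) the reflected ray undergoes a half-wave phase shift.
Bottom surface (1.569 → 2.053): reflection off a higher-index medium gives a half-wave phase shift.
Zero or two π shifts → no net half-wave offset.
So the condition for constructive reflection is 2 n t = m λ.
Minimum nonzero at m = 1: t = λ / (2 n) = 485 / (2 × 1.569) = 155 nm.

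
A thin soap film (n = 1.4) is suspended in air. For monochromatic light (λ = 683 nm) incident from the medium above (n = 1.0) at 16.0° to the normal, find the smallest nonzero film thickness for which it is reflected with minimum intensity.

Top surface (1.0 → 1.4): reflection off a higher-index medium gives a half-wave phase shift.
Ray reflecting at the bottom interface goes from n = 1.4 toward n = 1.0: no phase shift.
Net: one phase inversion between the two reflected rays.
For weak reflection here: 2 n t cos θ_r = m λ.
Snell's law: 1.0 sin 16.0° = 1.4 sin θ_r → sin θ_r = 0.197, cos θ_r = 0.980.
Minimum nonzero at m = 1: t = λ / (2 n cos θ_r) = 683 / (2 × 1.4 × 0.980) = 249 nm.

249 nm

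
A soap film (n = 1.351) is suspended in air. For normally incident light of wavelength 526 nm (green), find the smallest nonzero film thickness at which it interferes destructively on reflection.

195 nm

Top surface (1.0 → 1.351): reflection off a higher-index medium gives a half-wave phase shift.
Bottom surface (1.351 → 1.0): reflection off a lower-index medium gives no phase shift.
Net: one phase inversion between the two reflected rays.
With one net inversion, destructive interference in reflection requires 2 n t = m λ.
Minimum nonzero at m = 1: t = λ / (2 n) = 526 / (2 × 1.351) = 195 nm.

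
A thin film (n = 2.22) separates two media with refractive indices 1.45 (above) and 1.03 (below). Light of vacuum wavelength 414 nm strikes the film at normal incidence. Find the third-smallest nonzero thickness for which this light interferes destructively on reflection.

At the upper boundary (n = 1.45 to n = 2.22) the reflected ray undergoes a half-wave phase shift.
Ray reflecting at the bottom interface goes from n = 2.22 toward n = 1.03: no phase shift.
Net: one phase inversion between the two reflected rays.
So the condition for destructive reflection is 2 n t = m λ.
The third-smallest nonzero thickness corresponds to m = 3: t = m λ / (2 n) = 3.00 × 414 / (2 × 2.22) = 280 nm.

280 nm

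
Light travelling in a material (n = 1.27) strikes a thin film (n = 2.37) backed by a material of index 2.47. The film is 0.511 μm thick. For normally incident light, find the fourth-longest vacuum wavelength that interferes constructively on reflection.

606 nm

At the upper boundary (n = 1.27 to n = 2.37) the reflected ray undergoes a half-wave phase shift.
Bottom surface (2.37 → 2.47): reflection off a higher-index medium gives a half-wave phase shift.
Zero or two π shifts → no net half-wave offset.
With no net inversion, constructive interference in reflection requires 2 n t = m λ.
λ = 2 n t / m. The fourth-longest wavelength is m = 4: λ = 2 × 2.37 × 511 / 4.00 = 606 nm.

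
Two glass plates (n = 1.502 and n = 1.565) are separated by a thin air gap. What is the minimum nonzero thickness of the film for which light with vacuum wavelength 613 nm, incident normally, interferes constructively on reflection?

At the upper boundary (n = 1.502 to n = 1.0) the reflected ray undergoes no phase shift.
Bottom surface (1.0 → 1.565): reflection off a higher-index medium gives a half-wave phase shift.
The two reflections differ by half a wavelength.
So the condition for constructive reflection is 2 n t = (m + ½) λ.
Minimum at m = 0: t = λ / (4 n) = 613 / (4 × 1.0) = 153 nm.

153 nm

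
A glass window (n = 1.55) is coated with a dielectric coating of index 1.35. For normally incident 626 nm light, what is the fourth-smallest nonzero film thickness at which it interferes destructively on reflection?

811 nm

Ray reflecting at the top interface goes from n = 1.0 toward n = 1.35: a half-wave phase shift.
Ray reflecting at the bottom interface goes from n = 1.35 toward n = 1.55: a half-wave phase shift.
Net: no relative phase inversion (both shifts match).
For dark reflection here: 2 n t = (m + ½) λ.
The fourth-smallest nonzero thickness corresponds to m = 3: t = (m + ½) λ / (2 n) = 3.50 × 626 / (2 × 1.35) = 811 nm.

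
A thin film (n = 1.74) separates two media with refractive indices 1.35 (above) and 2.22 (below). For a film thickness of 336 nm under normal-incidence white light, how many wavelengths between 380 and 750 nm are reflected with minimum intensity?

Ray reflecting at the top interface goes from n = 1.35 toward n = 1.74: a half-wave phase shift.
At the lower boundary (n = 1.74 to n = 2.22) the reflected ray undergoes a half-wave phase shift.
Zero or two π shifts → no net half-wave offset.
So the condition for destructive reflection is 2 n t = (m + ½) λ.
λ = 2 n t / (m + ½) = 1169 / (m + ½) nm.
m=1: 780 nm (IR); m=2: 468 nm (visible); m=3: 334 nm (UV).

1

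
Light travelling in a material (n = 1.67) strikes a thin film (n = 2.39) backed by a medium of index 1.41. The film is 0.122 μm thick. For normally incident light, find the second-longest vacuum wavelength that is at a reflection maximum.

389 nm

At the upper boundary (n = 1.67 to n = 2.39) the reflected ray undergoes a half-wave phase shift.
Bottom surface (2.39 → 1.41): reflection off a lower-index medium gives no phase shift.
Exactly one π shift → a net half-wave offset.
With one net inversion, constructive interference in reflection requires 2 n t = (m + ½) λ.
λ = 2 n t / (m + ½). The second-longest wavelength is m = 1: λ = 2 × 2.39 × 122 / 1.50 = 389 nm.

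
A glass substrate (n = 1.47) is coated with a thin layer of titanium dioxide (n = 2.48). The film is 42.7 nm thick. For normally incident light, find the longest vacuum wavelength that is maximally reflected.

Top surface (1.0 → 2.48): reflection off a higher-index medium gives a half-wave phase shift.
At the lower boundary (n = 2.48 to n = 1.47) the reflected ray undergoes no phase shift.
Exactly one π shift → a net half-wave offset.
So the condition for constructive reflection is 2 n t = (m + ½) λ.
λ = 2 n t / (m + ½). The longest wavelength is m = 0: λ = 2 × 2.48 × 42.7 / 0.500 = 424 nm.

424 nm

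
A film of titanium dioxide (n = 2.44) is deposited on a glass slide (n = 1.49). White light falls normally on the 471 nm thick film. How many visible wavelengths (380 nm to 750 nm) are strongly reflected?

3

Ray reflecting at the top interface goes from n = 1.0 toward n = 2.44: a half-wave phase shift.
Bottom surface (2.44 → 1.49): reflection off a lower-index medium gives no phase shift.
The two reflections differ by half a wavelength.
For bright reflection here: 2 n t = (m + ½) λ.
λ = 2 n t / (m + ½) = 2298 / (m + ½) nm.
m=2: 919 nm (IR); m=3: 657 nm (visible); m=4: 511 nm (visible); m=5: 418 nm (visible); m=6: 354 nm (UV).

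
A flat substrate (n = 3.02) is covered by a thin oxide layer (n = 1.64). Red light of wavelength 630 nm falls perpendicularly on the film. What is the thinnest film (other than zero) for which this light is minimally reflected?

96.0 nm

Top surface (1.0 → 1.64): reflection off a higher-index medium gives a half-wave phase shift.
Bottom surface (1.64 → 3.02): reflection off a higher-index medium gives a half-wave phase shift.
Zero or two π shifts → no net half-wave offset.
With no net inversion, destructive interference in reflection requires 2 n t = (m + ½) λ.
Minimum at m = 0: t = λ / (4 n) = 630 / (4 × 1.64) = 96.0 nm.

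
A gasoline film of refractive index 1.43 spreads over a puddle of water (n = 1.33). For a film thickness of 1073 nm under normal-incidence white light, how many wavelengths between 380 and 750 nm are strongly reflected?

Top surface (1.0 → 1.43): reflection off a higher-index medium gives a half-wave phase shift.
Ray reflecting at the bottom interface goes from n = 1.43 toward n = 1.33: no phase shift.
Exactly one π shift → a net half-wave offset.
So the condition for constructive reflection is 2 n t = (m + ½) λ.
λ = 2 n t / (m + ½) = 3069 / (m + ½) nm.
m=3: 877 nm (IR); m=4: 682 nm (visible); m=5: 558 nm (visible); m=6: 472 nm (visible); m=7: 409 nm (visible); m=8: 361 nm (UV).

4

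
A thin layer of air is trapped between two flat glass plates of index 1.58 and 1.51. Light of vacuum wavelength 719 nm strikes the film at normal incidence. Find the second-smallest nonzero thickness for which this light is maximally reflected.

Top surface (1.58 → 1.0): reflection off a lower-index medium gives no phase shift.
Bottom surface (1.0 → 1.51): reflection off a higher-index medium gives a half-wave phase shift.
Exactly one π shift → a net half-wave offset.
For strong reflection here: 2 n t = (m + ½) λ.
The second-smallest nonzero thickness corresponds to m = 1: t = (m + ½) λ / (2 n) = 1.50 × 719 / (2 × 1.0) = 539 nm.

539 nm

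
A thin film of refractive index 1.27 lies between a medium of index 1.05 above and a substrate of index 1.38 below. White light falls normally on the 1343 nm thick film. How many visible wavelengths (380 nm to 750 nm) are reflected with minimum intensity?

Top surface (1.05 → 1.27): reflection off a higher-index medium gives a half-wave phase shift.
Ray reflecting at the bottom interface goes from n = 1.27 toward n = 1.38: a half-wave phase shift.
Zero or two π shifts → no net half-wave offset.
For minimum reflection here: 2 n t = (m + ½) λ.
λ = 2 n t / (m + ½) = 3411 / (m + ½) nm.
m=4: 758 nm (IR); m=5: 620 nm (visible); m=6: 525 nm (visible); m=7: 455 nm (visible); m=8: 401 nm (visible); m=9: 359 nm (UV).

4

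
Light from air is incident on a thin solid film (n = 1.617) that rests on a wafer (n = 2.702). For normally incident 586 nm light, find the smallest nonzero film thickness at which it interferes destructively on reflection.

90.6 nm

Top surface (1.0 → 1.617): reflection off a higher-index medium gives a half-wave phase shift.
At the lower boundary (n = 1.617 to n = 2.702) the reflected ray undergoes a half-wave phase shift.
Net: no relative phase inversion (both shifts match).
For dark reflection here: 2 n t = (m + ½) λ.
Minimum at m = 0: t = λ / (4 n) = 586 / (4 × 1.617) = 90.6 nm.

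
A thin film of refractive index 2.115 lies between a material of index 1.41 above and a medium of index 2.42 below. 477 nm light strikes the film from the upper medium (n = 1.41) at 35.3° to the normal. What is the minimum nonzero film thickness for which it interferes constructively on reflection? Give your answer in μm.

0.122 μm

At the upper boundary (n = 1.41 to n = 2.115) the reflected ray undergoes a half-wave phase shift.
Ray reflecting at the bottom interface goes from n = 2.115 toward n = 2.42: a half-wave phase shift.
The two reflections carry the same phase change, so no net offset.
So the condition for constructive reflection is 2 n t cos θ_r = m λ.
Snell's law: 1.41 sin 35.3° = 2.115 sin θ_r → sin θ_r = 0.385, cos θ_r = 0.923.
Minimum nonzero at m = 1: t = λ / (2 n cos θ_r) = 477 / (2 × 2.115 × 0.923) = 122 nm.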